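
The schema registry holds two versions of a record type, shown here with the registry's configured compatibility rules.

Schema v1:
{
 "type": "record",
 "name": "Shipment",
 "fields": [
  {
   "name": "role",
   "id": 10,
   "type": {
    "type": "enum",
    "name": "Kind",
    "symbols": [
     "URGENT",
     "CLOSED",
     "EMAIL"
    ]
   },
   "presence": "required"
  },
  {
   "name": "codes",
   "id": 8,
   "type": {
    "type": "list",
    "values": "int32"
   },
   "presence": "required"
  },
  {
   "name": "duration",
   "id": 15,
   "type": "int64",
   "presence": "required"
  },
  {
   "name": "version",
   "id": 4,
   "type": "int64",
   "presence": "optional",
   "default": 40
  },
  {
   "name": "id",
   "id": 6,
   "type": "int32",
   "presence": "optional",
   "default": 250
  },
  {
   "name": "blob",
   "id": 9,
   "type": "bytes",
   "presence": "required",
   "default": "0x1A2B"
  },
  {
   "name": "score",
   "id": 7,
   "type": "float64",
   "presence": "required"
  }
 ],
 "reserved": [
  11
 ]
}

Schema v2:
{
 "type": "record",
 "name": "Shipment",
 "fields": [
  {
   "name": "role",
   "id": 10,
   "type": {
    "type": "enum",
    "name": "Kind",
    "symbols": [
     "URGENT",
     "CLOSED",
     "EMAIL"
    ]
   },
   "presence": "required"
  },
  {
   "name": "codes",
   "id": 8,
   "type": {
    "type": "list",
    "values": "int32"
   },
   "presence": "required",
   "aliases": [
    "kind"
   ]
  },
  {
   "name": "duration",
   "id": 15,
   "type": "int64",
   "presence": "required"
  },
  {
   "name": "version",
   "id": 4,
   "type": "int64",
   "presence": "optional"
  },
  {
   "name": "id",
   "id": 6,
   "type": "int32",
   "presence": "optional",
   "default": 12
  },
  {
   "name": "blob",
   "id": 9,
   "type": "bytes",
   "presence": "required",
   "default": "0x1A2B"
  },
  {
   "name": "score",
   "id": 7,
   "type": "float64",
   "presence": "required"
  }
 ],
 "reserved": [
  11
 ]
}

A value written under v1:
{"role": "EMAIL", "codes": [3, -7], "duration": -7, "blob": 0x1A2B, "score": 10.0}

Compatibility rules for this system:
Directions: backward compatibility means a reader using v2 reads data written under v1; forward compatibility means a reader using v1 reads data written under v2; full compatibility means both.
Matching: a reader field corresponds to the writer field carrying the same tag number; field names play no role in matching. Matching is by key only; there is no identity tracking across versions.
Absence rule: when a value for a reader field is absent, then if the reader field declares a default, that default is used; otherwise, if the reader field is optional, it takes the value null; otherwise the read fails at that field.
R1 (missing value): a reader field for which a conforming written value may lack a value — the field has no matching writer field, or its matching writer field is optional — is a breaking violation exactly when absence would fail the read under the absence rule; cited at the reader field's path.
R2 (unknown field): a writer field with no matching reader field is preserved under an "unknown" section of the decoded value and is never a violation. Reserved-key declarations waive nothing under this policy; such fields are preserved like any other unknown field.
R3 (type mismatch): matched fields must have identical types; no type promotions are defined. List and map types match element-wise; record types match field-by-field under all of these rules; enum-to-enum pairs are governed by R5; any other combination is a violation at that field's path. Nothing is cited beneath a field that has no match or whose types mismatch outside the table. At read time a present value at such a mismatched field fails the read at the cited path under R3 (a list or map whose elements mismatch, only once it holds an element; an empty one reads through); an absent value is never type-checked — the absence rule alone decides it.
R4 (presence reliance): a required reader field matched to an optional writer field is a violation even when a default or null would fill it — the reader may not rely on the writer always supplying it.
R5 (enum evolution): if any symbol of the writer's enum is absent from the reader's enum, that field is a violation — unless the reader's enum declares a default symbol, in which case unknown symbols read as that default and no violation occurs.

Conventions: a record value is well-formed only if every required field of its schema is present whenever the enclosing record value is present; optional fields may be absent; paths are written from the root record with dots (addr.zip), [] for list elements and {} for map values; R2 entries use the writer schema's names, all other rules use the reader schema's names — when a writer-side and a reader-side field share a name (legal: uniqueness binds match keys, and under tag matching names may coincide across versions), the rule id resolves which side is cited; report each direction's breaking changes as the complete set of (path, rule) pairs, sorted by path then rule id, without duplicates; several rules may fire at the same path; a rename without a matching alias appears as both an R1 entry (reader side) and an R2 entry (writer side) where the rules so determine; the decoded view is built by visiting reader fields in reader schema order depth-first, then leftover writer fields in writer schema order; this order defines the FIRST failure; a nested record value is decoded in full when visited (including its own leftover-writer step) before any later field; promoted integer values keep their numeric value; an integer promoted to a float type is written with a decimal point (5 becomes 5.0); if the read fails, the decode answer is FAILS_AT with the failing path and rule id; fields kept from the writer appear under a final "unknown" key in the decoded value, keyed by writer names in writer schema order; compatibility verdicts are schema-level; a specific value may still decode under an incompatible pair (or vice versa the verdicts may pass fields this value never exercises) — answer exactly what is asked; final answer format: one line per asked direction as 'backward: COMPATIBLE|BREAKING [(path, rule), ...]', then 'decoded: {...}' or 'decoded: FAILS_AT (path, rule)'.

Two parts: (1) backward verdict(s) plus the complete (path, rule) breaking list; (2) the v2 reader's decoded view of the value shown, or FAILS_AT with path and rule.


in Shipment below, arrows point writer -> reader
backward for Shipment (reader v2, writer v1):
  role <- role (Kind -> Kind, writer required)
  codes <- codes (list<int32> -> list<int32>, writer required)
  duration <- duration (int64 -> int64, writer required)
  version <- version (int64 -> int64, writer optional)
  id <- id (int32 -> int32, writer optional)
  blob <- blob (bytes -> bytes, writer required)
  score <- score (float64 -> float64, writer required)
  => backward verdict for Shipment: COMPATIBLE, no violations
migrating the Shipment value to v2:
  role := "EMAIL"
  codes := [3, -7]
  duration := -7
  version := null (not supplied -> null)
  id := 12 (no value, default fills)
  blob := 0x1A2B
  score := 10.0
  => decoded: {"role": "EMAIL", "codes": [3, -7], "duration": -7, "version": null, "id": 12, "blob": 0x1A2B, "score": 10.0}

backward: COMPATIBLE []; decoded: {"role": "EMAIL", "codes": [3, -7], "duration": -7, "version": null, "id": 12, "blob": 0x1A2B, "score": 10.0}


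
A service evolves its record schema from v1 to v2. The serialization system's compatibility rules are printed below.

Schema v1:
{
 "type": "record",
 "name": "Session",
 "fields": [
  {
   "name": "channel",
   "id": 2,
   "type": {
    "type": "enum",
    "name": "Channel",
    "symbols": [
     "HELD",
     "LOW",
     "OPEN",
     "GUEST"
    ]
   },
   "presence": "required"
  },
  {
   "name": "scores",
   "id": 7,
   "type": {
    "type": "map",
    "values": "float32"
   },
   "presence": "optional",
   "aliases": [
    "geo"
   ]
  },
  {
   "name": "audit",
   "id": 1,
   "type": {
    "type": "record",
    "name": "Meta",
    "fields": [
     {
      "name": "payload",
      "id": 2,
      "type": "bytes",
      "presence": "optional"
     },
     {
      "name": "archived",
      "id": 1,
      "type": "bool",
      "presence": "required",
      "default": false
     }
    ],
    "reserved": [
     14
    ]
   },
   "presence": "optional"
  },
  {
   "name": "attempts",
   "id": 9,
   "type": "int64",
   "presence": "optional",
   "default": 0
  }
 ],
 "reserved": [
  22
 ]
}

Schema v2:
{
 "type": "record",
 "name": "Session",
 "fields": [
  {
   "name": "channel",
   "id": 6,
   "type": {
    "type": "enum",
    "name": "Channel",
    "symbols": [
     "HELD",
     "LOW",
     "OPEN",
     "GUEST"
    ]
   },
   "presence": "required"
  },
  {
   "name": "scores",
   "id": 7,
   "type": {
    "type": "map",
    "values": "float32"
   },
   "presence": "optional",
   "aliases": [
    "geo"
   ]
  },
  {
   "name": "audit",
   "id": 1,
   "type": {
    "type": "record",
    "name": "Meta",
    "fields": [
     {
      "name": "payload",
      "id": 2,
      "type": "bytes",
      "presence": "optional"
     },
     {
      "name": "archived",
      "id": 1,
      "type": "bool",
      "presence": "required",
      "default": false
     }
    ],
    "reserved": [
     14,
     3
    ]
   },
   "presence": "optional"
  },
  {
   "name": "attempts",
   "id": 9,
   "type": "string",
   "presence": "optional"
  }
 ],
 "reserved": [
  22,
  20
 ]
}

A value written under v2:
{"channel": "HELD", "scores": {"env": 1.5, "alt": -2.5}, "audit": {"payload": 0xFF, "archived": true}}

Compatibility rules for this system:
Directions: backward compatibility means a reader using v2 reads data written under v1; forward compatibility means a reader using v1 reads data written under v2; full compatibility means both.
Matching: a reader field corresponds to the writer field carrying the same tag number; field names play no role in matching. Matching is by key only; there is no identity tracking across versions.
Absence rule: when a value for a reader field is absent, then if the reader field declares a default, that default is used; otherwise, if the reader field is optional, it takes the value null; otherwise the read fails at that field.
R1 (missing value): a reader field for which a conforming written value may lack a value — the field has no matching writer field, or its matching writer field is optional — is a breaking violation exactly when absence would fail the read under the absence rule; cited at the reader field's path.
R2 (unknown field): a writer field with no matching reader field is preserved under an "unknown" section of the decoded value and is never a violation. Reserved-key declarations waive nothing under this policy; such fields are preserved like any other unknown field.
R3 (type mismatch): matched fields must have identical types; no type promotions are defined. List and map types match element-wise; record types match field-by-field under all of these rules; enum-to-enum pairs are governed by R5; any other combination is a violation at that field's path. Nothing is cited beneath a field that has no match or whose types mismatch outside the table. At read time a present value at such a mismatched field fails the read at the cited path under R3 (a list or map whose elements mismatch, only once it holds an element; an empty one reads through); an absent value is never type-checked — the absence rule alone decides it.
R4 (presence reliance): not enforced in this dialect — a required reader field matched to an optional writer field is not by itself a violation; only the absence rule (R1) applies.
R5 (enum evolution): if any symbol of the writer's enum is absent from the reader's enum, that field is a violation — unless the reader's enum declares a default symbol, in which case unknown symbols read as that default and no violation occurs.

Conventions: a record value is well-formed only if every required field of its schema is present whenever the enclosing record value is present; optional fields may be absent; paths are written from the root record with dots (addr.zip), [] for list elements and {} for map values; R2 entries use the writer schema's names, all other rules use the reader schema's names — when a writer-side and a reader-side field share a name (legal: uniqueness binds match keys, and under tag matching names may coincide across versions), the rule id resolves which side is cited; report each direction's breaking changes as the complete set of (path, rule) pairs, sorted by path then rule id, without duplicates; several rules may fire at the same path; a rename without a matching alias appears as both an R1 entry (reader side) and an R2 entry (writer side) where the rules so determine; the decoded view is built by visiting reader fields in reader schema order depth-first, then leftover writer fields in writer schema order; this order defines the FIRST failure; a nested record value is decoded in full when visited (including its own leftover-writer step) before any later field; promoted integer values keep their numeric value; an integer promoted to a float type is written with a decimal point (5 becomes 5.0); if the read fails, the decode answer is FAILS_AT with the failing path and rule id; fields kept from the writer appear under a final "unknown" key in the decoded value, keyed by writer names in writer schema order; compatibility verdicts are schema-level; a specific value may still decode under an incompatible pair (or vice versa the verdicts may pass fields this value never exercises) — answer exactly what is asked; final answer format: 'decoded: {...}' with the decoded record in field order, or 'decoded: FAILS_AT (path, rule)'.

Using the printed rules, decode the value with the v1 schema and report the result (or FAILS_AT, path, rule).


decoded: FAILS_AT (channel, R1)

each type pair in Session: writer, then reader
decode walk for Session under reader schema v1:
  read fails at channel under R1 (no fill)
  => FAILS_AT (channel, R1)
the other Session changes do not affect what is asked:
  field attempts in record Session: type int64 changed to string (its default is dropped) -> affects the rule determinations only; this particular Session value decodes identically


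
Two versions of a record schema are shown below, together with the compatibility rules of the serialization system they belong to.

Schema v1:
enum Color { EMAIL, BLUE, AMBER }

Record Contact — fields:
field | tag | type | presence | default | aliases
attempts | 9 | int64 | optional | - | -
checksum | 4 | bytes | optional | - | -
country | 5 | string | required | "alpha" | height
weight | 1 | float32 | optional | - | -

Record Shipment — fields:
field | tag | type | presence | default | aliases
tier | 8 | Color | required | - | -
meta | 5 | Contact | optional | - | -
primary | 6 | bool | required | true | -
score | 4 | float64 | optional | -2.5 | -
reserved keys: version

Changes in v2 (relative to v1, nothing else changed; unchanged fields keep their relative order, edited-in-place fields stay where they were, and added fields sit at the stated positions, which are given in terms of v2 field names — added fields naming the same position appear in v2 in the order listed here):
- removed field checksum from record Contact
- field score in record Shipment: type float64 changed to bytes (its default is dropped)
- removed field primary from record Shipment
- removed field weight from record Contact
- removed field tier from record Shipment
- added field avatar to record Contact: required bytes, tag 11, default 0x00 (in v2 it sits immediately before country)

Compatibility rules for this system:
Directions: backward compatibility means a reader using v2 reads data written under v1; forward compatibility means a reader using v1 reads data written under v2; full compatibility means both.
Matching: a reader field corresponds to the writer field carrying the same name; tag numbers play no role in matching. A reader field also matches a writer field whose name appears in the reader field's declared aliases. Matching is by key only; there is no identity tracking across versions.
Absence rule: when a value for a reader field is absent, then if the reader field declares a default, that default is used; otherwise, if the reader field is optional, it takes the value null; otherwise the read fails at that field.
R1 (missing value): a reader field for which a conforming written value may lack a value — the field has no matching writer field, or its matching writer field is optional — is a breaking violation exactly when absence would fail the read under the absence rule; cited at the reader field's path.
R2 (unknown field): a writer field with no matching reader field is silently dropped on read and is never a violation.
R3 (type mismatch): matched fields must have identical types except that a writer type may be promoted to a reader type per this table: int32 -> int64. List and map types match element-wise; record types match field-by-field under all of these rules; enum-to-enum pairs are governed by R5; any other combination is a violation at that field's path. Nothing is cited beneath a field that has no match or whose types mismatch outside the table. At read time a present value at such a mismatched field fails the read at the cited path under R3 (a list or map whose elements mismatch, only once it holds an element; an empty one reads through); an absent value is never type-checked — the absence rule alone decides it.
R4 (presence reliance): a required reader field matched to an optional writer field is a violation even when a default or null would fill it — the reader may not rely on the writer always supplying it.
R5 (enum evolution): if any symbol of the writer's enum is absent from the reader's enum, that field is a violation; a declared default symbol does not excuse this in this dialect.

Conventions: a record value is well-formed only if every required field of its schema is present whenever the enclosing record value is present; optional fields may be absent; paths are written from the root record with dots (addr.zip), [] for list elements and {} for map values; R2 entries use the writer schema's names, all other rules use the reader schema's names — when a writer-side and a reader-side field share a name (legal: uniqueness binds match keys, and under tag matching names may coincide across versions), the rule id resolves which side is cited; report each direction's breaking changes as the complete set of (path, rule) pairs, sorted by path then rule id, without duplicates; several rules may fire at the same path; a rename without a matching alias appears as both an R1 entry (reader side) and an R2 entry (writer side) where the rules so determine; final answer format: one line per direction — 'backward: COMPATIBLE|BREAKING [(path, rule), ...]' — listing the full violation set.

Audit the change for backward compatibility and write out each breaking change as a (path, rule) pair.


each type pair in Shipment: writer, then reader
backward for Shipment (reader v2, writer v1):
  meta: paired with writer meta (Contact -> Contact; writer optional)
  score: paired with writer score (float64 -> bytes; writer optional)
  tier (writer side), unknown to reader
  primary (writer side), unknown to reader
  meta.attempts: paired with writer meta.attempts (int64 -> int64; writer optional)
  meta.avatar: no writer match
  meta.country: paired with writer meta.country (string -> string; writer required)
  meta.checksum (writer side), unknown to reader
  meta.weight (writer side), unknown to reader
  breaking: (score, R3)
  => 1 violation(s): backward is BREAKING for Shipment
checking off the Shipment differences that do not matter here:
  removed field checksum from record Contact -> inert for the asked Shipment verdict: nothing fires
  removed field primary from record Shipment -> inert for the asked Shipment verdict: nothing fires
  removed field weight from record Contact -> inert for the asked Shipment verdict: nothing fires
  removed field tier from record Shipment -> fires only in the forward direction of Shipment, which is not asked here
  added field avatar to record Contact: required bytes, tag 11, default 0x00 (in v2 it sits immediately before country) -> inert for the asked Shipment verdict: nothing fires

backward: BREAKING [(score, R3)]


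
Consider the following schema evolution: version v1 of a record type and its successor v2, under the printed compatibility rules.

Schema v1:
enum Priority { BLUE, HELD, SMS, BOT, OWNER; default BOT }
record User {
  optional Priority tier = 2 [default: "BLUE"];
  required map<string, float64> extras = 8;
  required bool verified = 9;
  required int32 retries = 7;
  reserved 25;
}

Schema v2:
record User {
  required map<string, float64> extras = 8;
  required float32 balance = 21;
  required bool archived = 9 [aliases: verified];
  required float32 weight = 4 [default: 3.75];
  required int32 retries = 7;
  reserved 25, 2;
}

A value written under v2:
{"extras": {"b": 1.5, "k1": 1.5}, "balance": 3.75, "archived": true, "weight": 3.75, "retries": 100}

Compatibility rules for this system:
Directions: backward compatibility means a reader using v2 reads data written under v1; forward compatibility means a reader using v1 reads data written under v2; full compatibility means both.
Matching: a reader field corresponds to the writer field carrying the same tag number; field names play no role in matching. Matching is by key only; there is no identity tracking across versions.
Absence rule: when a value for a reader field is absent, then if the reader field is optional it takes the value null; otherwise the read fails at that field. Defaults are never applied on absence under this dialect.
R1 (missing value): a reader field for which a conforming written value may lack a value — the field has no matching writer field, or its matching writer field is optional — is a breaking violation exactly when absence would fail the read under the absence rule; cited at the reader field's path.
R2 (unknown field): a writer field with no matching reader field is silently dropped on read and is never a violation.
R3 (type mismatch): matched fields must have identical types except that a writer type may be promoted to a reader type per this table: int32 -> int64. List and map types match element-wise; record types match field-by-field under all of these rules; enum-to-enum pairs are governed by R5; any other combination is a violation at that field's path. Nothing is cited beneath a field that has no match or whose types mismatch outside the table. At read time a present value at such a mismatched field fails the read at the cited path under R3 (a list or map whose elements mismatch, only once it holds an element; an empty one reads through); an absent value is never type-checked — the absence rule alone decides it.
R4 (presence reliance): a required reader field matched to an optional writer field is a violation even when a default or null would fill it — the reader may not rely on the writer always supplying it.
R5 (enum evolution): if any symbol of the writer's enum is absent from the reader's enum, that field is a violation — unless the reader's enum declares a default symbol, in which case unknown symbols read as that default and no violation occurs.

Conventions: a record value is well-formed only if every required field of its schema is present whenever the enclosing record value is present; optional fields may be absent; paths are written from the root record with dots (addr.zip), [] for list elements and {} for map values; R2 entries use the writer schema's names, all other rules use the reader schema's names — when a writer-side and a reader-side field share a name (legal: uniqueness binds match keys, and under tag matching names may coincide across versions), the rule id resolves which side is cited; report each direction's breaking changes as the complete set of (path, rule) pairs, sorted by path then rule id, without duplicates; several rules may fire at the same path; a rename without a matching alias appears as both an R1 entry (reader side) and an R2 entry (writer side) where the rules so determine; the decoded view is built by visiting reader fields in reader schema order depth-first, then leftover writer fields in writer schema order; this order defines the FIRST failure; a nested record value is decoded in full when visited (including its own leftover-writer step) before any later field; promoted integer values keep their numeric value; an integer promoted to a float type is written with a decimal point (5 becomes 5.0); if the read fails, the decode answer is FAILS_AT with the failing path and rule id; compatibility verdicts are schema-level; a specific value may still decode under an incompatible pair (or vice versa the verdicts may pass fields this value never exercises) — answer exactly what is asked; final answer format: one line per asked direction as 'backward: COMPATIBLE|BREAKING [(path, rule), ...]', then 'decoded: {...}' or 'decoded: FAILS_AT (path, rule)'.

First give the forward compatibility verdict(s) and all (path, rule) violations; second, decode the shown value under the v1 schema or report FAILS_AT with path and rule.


forward: COMPATIBLE []; decoded: {"tier": null, "extras": {"b": 1.5, "k1": 1.5}, "verified": true, "retries": 100}

the writer's type comes first in each User pair
forward pass over User, reader schema v1, writer schema v2:
  tier has no writer counterpart
  extras: map<string, float64> -> map<string, float64>, writer required; from extras
  verified: bool -> bool, writer required; from archived
  retries: int32 -> int32, writer required; from retries
  leftover writer field: balance
  leftover writer field: weight
  => forward: COMPATIBLE
decoding the User value with the v1 reader:
  tier := null (absent, optional -> null)
  extras := {"b": 1.5, "k1": 1.5}
  verified := true (from writer archived)
  retries := 100
  writer balance: unknown -> dropped
  writer weight: unknown -> dropped
  => decoded: {"tier": null, "extras": {"b": 1.5, "k1": 1.5}, "verified": true, "retries": 100}
ruling out the remaining User differences:
  removed field tier from record User (its key 2 joins the reserved list) -> fires no rule on User, leaving the asked answer as it is
  renamed field verified to archived in record User (alias verified declared on the renamed field) -> fires no rule on User, leaving the asked answer as it is
  added field balance to record User: required float32, tag 21 (in v2 it sits immediately before archived) -> affects backward compatibility only, which is not asked
  added field weight to record User: required float32, tag 4, default 3.75 (in v2 it sits immediately before retries) -> affects backward compatibility only, which is not asked


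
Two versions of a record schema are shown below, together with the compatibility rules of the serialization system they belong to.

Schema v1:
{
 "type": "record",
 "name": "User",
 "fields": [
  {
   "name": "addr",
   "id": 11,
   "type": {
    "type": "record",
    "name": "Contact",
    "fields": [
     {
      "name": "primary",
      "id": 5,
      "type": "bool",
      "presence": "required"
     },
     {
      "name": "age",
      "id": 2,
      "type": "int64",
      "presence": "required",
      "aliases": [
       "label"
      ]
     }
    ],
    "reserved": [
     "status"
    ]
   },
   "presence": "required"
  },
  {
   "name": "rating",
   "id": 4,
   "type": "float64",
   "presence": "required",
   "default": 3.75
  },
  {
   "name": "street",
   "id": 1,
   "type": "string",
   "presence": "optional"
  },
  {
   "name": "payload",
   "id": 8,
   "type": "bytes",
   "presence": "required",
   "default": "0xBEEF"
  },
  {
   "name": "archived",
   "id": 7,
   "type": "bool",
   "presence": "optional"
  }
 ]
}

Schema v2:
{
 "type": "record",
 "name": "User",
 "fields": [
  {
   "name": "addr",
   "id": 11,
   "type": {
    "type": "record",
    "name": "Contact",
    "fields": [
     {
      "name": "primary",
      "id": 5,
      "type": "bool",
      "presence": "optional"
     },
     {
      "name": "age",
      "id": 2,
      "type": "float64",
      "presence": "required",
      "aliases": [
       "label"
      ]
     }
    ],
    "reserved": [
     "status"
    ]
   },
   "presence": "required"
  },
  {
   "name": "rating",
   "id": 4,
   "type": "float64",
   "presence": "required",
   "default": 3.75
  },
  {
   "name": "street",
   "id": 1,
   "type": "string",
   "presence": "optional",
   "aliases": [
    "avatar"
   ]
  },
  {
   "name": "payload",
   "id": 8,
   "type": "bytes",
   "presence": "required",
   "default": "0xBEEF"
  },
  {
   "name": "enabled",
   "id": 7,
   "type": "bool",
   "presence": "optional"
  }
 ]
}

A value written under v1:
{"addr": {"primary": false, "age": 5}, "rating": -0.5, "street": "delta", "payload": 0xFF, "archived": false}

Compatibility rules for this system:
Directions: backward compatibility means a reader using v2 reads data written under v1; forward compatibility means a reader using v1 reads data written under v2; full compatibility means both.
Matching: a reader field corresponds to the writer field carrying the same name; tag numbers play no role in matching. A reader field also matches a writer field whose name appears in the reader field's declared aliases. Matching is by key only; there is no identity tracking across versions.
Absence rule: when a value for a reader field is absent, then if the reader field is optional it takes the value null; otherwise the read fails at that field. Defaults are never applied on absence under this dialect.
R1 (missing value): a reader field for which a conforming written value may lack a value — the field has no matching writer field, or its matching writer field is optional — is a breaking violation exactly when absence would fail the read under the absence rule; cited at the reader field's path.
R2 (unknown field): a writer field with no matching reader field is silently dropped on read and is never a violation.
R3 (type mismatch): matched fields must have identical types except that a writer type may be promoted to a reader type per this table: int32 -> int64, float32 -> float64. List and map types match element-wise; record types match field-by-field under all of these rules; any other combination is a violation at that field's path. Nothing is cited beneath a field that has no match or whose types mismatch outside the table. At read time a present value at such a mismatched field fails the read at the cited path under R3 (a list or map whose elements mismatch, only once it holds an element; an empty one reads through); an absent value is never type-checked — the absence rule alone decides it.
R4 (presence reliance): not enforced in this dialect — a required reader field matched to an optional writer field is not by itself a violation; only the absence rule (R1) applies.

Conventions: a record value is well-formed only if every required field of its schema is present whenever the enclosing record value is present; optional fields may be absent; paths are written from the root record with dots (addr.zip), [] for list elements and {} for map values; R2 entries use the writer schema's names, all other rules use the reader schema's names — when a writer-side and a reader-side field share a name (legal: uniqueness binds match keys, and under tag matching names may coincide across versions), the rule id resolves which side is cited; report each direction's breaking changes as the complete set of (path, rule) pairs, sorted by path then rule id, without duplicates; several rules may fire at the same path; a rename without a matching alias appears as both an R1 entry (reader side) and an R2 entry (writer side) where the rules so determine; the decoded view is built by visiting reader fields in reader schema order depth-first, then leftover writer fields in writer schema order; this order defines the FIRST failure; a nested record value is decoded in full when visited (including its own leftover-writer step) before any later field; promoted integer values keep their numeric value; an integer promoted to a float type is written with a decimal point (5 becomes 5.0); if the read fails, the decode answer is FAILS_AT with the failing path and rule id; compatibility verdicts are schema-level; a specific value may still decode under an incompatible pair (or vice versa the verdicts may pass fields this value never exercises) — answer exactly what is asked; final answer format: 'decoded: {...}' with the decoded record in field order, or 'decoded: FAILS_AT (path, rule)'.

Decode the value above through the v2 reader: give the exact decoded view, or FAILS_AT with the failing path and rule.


decoded: FAILS_AT (addr.age, R3)

each type pair in User: writer, then reader
decoding the User value with the v2 reader:
  addr.primary := false
  read fails at addr.age under R3
  => FAILS_AT (addr.age, R3)
checking off the User differences that do not matter here:
  renamed field archived to enabled in record User -> triggers nothing under the printed rules; the User answer is the same either way
  field primary in record Contact: required changed to optional -> schema-level compatibility only; this User value's decode is unchanged


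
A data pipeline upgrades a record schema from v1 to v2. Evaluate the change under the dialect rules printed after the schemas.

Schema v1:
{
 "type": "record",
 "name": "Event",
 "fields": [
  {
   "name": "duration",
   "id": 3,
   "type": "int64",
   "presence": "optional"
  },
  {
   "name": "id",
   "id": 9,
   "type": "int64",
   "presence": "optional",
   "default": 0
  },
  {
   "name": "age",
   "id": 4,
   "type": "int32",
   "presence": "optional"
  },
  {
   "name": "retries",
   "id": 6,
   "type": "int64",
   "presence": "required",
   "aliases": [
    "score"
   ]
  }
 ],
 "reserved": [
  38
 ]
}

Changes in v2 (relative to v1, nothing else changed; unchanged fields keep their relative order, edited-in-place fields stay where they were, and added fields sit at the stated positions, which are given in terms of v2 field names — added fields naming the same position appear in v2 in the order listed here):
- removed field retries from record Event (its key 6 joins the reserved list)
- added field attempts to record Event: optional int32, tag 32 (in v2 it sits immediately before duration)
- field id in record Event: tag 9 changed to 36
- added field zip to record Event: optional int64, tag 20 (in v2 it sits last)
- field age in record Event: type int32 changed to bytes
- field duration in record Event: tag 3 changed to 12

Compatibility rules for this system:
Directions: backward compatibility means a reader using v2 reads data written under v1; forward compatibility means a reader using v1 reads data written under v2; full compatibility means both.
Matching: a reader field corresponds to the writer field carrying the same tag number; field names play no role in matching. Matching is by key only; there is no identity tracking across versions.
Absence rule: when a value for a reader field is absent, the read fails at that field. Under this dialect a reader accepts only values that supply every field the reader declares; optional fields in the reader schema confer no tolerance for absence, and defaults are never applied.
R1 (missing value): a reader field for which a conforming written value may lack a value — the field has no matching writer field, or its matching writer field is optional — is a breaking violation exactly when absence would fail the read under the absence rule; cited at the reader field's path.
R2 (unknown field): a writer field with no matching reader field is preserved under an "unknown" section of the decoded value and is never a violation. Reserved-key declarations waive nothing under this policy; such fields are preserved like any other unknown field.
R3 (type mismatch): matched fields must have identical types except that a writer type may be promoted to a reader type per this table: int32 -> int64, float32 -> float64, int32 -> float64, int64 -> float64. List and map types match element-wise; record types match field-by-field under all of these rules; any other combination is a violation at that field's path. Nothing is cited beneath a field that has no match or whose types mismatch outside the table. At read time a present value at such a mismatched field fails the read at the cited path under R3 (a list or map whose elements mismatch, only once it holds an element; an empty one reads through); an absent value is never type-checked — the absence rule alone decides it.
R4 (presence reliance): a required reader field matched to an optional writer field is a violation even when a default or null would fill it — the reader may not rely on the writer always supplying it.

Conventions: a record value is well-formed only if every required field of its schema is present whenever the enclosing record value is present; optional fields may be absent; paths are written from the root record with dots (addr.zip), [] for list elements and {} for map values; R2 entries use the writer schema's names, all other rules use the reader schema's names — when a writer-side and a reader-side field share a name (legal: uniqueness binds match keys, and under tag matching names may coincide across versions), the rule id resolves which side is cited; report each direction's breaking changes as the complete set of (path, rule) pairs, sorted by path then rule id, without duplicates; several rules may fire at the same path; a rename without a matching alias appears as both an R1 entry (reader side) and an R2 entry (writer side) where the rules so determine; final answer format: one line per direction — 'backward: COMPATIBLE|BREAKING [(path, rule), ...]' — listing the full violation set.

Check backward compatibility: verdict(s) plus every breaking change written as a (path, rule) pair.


each type pair in Event: writer, then reader
checking backward for Event: reader v2 against writer v1:
  no writer field matches reader attempts
  no writer field matches reader duration
  no writer field matches reader id
  writer optional, int32 -> bytes: reader age maps from writer age
  no writer field matches reader zip
  leftover writer field: duration
  leftover writer field: id
  leftover writer field: retries
  breaking: (age, R1)
  breaking: (age, R3)
  breaking: (attempts, R1)
  breaking: (duration, R1)
  breaking: (id, R1)
  breaking: (zip, R1)
  => 6 violation(s): backward is BREAKING for Event
the rest of the Event diff is inert for this question:
  removed field retries from record Event (its key 6 joins the reserved list) -> matters only for Event's forward compatibility — outside the asked direction
  field id in record Event: tag 9 changed to 36 -> no rule fires on it in Event's dialect; the asked verdict holds
  field duration in record Event: tag 3 changed to 12 -> no rule fires on it in Event's dialect; the asked verdict holds

backward: BREAKING [(age, R1), (age, R3), (attempts, R1), (duration, R1), (id, R1), (zip, R1)]


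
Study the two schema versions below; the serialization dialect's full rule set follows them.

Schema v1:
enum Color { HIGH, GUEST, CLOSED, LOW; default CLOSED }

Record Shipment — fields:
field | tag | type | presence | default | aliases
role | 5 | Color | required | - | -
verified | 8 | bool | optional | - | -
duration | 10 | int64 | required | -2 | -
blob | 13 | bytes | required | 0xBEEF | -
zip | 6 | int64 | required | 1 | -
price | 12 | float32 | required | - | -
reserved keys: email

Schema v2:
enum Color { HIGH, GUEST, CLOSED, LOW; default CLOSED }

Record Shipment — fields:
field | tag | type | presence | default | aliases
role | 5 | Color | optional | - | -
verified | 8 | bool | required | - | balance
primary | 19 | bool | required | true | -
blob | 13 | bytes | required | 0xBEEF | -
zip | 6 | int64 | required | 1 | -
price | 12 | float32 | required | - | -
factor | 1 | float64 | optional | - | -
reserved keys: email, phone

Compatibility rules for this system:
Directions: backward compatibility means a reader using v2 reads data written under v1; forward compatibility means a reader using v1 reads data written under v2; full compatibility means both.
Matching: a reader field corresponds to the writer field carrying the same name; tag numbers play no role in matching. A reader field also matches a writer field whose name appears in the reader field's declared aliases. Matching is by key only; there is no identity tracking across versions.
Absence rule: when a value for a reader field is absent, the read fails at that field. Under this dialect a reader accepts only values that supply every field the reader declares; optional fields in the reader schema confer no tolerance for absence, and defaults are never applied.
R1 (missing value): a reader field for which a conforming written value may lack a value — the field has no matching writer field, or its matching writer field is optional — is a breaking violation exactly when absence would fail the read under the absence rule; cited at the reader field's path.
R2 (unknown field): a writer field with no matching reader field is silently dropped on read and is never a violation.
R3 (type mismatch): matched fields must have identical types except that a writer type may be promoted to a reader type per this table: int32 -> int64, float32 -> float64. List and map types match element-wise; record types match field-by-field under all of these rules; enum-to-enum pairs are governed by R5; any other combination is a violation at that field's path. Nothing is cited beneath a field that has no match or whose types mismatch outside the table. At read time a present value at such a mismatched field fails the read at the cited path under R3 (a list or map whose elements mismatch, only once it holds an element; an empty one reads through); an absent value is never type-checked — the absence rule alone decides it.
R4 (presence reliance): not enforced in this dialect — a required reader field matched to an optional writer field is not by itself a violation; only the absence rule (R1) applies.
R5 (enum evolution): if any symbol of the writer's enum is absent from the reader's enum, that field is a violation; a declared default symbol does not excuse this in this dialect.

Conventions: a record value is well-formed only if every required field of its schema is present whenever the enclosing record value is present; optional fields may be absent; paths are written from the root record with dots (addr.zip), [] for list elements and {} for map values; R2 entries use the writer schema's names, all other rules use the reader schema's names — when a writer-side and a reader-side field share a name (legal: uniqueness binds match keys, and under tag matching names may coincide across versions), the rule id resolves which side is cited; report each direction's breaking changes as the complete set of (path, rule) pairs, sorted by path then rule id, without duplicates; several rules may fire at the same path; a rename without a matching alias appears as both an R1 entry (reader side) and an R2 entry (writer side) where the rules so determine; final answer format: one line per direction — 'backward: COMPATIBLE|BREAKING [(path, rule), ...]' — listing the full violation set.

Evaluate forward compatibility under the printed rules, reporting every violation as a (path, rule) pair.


forward: BREAKING [(duration, R1), (role, R1)]

the writer's type comes first in each Shipment pair
forward on Shipment — v1 reading data written by v2:
  role: paired with writer role (Color -> Color; writer optional)
  verified: paired with writer verified (bool -> bool; writer required)
  duration has no writer counterpart
  blob: paired with writer blob (bytes -> bytes; writer required)
  zip: paired with writer zip (int64 -> int64; writer required)
  price: paired with writer price (float32 -> float32; writer required)
  leftover writer field: primary
  leftover writer field: factor
  breaking: (duration, R1)
  breaking: (role, R1)
  => forward: BREAKING (2)
diffs on Shipment not affecting the asked answer:
  added field factor to record Shipment: optional float64, tag 1 (in v2 it sits last) -> matters only for Shipment's backward compatibility — outside the asked direction
  added field primary to record Shipment: required bool, tag 19, default true (in v2 it sits immediately before blob) -> matters only for Shipment's backward compatibility — outside the asked direction
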